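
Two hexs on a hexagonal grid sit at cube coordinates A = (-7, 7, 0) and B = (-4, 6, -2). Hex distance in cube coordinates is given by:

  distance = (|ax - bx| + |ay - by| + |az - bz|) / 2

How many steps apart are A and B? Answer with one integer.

|ax - bx| = |-7 - (-4)| = 3
|ay - by| = |7 - 6| = 1
|az - bz| = |0 - (-2)| = 2
distance = (3 + 1 + 2) / 2 = 6 / 2 = 3

Answer: 3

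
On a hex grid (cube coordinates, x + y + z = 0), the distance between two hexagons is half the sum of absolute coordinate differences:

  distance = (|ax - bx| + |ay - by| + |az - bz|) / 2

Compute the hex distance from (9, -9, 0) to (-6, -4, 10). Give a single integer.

|ax - bx| = |9 - (-6)| = 15
|ay - by| = |-9 - (-4)| = 5
|az - bz| = |0 - 10| = 10
distance = (15 + 5 + 10) / 2 = 30 / 2 = 15

Answer: 15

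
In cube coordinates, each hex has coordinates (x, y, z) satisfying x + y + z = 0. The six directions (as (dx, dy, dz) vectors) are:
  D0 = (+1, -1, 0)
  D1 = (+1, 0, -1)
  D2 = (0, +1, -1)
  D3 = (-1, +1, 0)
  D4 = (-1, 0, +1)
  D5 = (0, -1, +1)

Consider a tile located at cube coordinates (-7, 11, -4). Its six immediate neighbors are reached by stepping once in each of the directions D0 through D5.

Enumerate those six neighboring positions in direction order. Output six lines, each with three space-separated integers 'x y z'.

Center: (-7, 11, -4). Add each direction:
  D0: (-7, 11, -4) + (1, -1, 0) = (-6, 10, -4)
  D1: (-7, 11, -4) + (1, 0, -1) = (-6, 11, -5)
  D2: (-7, 11, -4) + (0, 1, -1) = (-7, 12, -5)
  D3: (-7, 11, -4) + (-1, 1, 0) = (-8, 12, -4)
  D4: (-7, 11, -4) + (-1, 0, 1) = (-8, 11, -3)
  D5: (-7, 11, -4) + (0, -1, 1) = (-7, 10, -3)

Answer: -6 10 -4
-6 11 -5
-7 12 -5
-8 12 -4
-8 11 -3
-7 10 -3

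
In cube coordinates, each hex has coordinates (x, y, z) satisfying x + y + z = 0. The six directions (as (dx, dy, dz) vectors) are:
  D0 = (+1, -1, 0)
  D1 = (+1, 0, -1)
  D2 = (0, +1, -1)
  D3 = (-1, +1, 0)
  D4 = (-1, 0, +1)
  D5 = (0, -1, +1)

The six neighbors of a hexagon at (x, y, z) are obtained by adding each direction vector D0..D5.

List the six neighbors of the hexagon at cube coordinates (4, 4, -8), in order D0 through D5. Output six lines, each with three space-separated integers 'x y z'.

Center: (4, 4, -8). Add each direction:
  D0: (4, 4, -8) + (1, -1, 0) = (5, 3, -8)
  D1: (4, 4, -8) + (1, 0, -1) = (5, 4, -9)
  D2: (4, 4, -8) + (0, 1, -1) = (4, 5, -9)
  D3: (4, 4, -8) + (-1, 1, 0) = (3, 5, -8)
  D4: (4, 4, -8) + (-1, 0, 1) = (3, 4, -7)
  D5: (4, 4, -8) + (0, -1, 1) = (4, 3, -7)

Answer: 5 3 -8
5 4 -9
4 5 -9
3 5 -8
3 4 -7
4 3 -7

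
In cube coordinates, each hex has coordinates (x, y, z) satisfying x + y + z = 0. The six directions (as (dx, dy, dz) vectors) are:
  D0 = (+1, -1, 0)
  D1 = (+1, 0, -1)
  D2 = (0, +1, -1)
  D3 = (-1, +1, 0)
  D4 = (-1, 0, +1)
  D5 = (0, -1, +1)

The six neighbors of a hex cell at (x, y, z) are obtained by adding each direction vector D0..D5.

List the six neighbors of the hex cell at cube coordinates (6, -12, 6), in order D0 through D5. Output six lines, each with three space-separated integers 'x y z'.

Answer: 7 -13 6
7 -12 5
6 -11 5
5 -11 6
5 -12 7
6 -13 7

Derivation:
Center: (6, -12, 6). Add each direction:
  D0: (6, -12, 6) + (1, -1, 0) = (7, -13, 6)
  D1: (6, -12, 6) + (1, 0, -1) = (7, -12, 5)
  D2: (6, -12, 6) + (0, 1, -1) = (6, -11, 5)
  D3: (6, -12, 6) + (-1, 1, 0) = (5, -11, 6)
  D4: (6, -12, 6) + (-1, 0, 1) = (5, -12, 7)
  D5: (6, -12, 6) + (0, -1, 1) = (6, -13, 7)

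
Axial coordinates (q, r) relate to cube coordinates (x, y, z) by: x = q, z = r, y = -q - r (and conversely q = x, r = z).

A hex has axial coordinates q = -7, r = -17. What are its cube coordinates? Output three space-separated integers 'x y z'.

x = q = -7
z = r = -17
y = -x - z = -(-7) - (-17) = 24

Answer: -7 24 -17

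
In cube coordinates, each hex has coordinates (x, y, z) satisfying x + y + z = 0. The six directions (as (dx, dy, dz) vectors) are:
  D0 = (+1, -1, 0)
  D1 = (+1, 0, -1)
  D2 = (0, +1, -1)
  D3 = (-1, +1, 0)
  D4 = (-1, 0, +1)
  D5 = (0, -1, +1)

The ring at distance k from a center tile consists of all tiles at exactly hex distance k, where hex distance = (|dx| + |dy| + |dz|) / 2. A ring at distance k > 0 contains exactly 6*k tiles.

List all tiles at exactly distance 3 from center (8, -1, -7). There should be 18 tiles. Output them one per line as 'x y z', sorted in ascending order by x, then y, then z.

Walk ring at distance 3 from (8, -1, -7):
Start at center + D4*3 = (5, -1, -4)
  hex 0: (5, -1, -4)
  hex 1: (6, -2, -4)
  hex 2: (7, -3, -4)
  hex 3: (8, -4, -4)
  hex 4: (9, -4, -5)
  hex 5: (10, -4, -6)
  hex 6: (11, -4, -7)
  hex 7: (11, -3, -8)
  hex 8: (11, -2, -9)
  hex 9: (11, -1, -10)
  hex 10: (10, 0, -10)
  hex 11: (9, 1, -10)
  hex 12: (8, 2, -10)
  hex 13: (7, 2, -9)
  hex 14: (6, 2, -8)
  hex 15: (5, 2, -7)
  hex 16: (5, 1, -6)
  hex 17: (5, 0, -5)
Sorted: 18 hexes.

Answer: 5 -1 -4
5 0 -5
5 1 -6
5 2 -7
6 -2 -4
6 2 -8
7 -3 -4
7 2 -9
8 -4 -4
8 2 -10
9 -4 -5
9 1 -10
10 -4 -6
10 0 -10
11 -4 -7
11 -3 -8
11 -2 -9
11 -1 -10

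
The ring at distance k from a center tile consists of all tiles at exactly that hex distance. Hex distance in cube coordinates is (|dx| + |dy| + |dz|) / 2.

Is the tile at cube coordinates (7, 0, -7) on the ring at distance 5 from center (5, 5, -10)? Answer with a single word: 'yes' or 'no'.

|px - cx| = |7 - 5| = 2
|py - cy| = |0 - 5| = 5
|pz - cz| = |-7 - (-10)| = 3
distance = (2+5+3)/2 = 10/2 = 5
radius = 5; distance == radius -> yes

Answer: yes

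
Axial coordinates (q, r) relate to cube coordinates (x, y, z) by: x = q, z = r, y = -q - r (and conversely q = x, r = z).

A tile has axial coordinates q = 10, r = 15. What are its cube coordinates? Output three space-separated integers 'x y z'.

x = q = 10
z = r = 15
y = -x - z = -(10) - (15) = -25

Answer: 10 -25 15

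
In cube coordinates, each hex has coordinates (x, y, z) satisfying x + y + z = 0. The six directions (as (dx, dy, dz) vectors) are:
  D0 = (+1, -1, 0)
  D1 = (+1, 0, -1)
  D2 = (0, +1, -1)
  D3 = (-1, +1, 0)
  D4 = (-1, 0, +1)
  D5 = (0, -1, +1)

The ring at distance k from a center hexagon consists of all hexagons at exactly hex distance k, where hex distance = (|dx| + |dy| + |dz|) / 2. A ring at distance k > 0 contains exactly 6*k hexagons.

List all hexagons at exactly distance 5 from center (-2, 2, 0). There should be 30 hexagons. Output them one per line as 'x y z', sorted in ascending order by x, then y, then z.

Answer: -7 2 5
-7 3 4
-7 4 3
-7 5 2
-7 6 1
-7 7 0
-6 1 5
-6 7 -1
-5 0 5
-5 7 -2
-4 -1 5
-4 7 -3
-3 -2 5
-3 7 -4
-2 -3 5
-2 7 -5
-1 -3 4
-1 6 -5
0 -3 3
0 5 -5
1 -3 2
1 4 -5
2 -3 1
2 3 -5
3 -3 0
3 -2 -1
3 -1 -2
3 0 -3
3 1 -4
3 2 -5

Derivation:
Walk ring at distance 5 from (-2, 2, 0):
Start at center + D4*5 = (-7, 2, 5)
  hex 0: (-7, 2, 5)
  hex 1: (-6, 1, 5)
  hex 2: (-5, 0, 5)
  hex 3: (-4, -1, 5)
  hex 4: (-3, -2, 5)
  hex 5: (-2, -3, 5)
  hex 6: (-1, -3, 4)
  hex 7: (0, -3, 3)
  hex 8: (1, -3, 2)
  hex 9: (2, -3, 1)
  hex 10: (3, -3, 0)
  hex 11: (3, -2, -1)
  hex 12: (3, -1, -2)
  hex 13: (3, 0, -3)
  hex 14: (3, 1, -4)
  hex 15: (3, 2, -5)
  hex 16: (2, 3, -5)
  hex 17: (1, 4, -5)
  hex 18: (0, 5, -5)
  hex 19: (-1, 6, -5)
  hex 20: (-2, 7, -5)
  hex 21: (-3, 7, -4)
  hex 22: (-4, 7, -3)
  hex 23: (-5, 7, -2)
  hex 24: (-6, 7, -1)
  hex 25: (-7, 7, 0)
  hex 26: (-7, 6, 1)
  hex 27: (-7, 5, 2)
  hex 28: (-7, 4, 3)
  hex 29: (-7, 3, 4)
Sorted: 30 hexes.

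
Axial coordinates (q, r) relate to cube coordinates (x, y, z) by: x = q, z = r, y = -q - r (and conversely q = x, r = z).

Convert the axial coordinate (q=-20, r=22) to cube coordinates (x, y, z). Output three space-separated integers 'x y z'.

x = q = -20
z = r = 22
y = -x - z = -(-20) - (22) = -2

Answer: -20 -2 22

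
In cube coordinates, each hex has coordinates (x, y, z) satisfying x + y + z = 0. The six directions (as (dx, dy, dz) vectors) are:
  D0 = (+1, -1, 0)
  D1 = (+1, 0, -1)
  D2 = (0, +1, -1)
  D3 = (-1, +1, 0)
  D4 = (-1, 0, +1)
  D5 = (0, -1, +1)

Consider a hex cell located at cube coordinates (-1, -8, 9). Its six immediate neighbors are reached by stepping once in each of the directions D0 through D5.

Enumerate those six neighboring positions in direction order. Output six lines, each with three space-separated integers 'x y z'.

Answer: 0 -9 9
0 -8 8
-1 -7 8
-2 -7 9
-2 -8 10
-1 -9 10

Derivation:
Center: (-1, -8, 9). Add each direction:
  D0: (-1, -8, 9) + (1, -1, 0) = (0, -9, 9)
  D1: (-1, -8, 9) + (1, 0, -1) = (0, -8, 8)
  D2: (-1, -8, 9) + (0, 1, -1) = (-1, -7, 8)
  D3: (-1, -8, 9) + (-1, 1, 0) = (-2, -7, 9)
  D4: (-1, -8, 9) + (-1, 0, 1) = (-2, -8, 10)
  D5: (-1, -8, 9) + (0, -1, 1) = (-1, -9, 10)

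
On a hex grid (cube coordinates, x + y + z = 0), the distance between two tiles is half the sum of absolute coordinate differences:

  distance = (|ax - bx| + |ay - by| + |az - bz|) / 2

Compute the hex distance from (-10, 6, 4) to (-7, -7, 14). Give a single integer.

Answer: 13

Derivation:
|ax - bx| = |-10 - (-7)| = 3
|ay - by| = |6 - (-7)| = 13
|az - bz| = |4 - 14| = 10
distance = (3 + 13 + 10) / 2 = 26 / 2 = 13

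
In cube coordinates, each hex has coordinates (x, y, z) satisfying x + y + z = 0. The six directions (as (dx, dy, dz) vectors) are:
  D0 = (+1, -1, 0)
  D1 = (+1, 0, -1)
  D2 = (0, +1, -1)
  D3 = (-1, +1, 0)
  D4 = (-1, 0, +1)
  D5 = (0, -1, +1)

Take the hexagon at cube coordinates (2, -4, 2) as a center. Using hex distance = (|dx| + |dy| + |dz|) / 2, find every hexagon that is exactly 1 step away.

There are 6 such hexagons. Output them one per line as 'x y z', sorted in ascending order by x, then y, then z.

Walk ring at distance 1 from (2, -4, 2):
Start at center + D4*1 = (1, -4, 3)
  hex 0: (1, -4, 3)
  hex 1: (2, -5, 3)
  hex 2: (3, -5, 2)
  hex 3: (3, -4, 1)
  hex 4: (2, -3, 1)
  hex 5: (1, -3, 2)
Sorted: 6 hexes.

Answer: 1 -4 3
1 -3 2
2 -5 3
2 -3 1
3 -5 2
3 -4 1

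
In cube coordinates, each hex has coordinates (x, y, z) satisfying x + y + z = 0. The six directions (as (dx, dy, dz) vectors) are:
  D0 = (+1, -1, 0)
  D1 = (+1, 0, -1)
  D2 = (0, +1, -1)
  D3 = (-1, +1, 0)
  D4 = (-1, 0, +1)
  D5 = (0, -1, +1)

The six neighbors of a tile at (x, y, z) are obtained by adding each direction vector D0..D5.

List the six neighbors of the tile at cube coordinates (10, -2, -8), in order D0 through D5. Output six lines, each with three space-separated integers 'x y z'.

Answer: 11 -3 -8
11 -2 -9
10 -1 -9
9 -1 -8
9 -2 -7
10 -3 -7

Derivation:
Center: (10, -2, -8). Add each direction:
  D0: (10, -2, -8) + (1, -1, 0) = (11, -3, -8)
  D1: (10, -2, -8) + (1, 0, -1) = (11, -2, -9)
  D2: (10, -2, -8) + (0, 1, -1) = (10, -1, -9)
  D3: (10, -2, -8) + (-1, 1, 0) = (9, -1, -8)
  D4: (10, -2, -8) + (-1, 0, 1) = (9, -2, -7)
  D5: (10, -2, -8) + (0, -1, 1) = (10, -3, -7)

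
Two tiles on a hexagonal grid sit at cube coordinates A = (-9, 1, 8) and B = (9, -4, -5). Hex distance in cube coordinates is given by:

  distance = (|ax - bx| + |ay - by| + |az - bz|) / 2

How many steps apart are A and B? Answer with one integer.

|ax - bx| = |-9 - 9| = 18
|ay - by| = |1 - (-4)| = 5
|az - bz| = |8 - (-5)| = 13
distance = (18 + 5 + 13) / 2 = 36 / 2 = 18

Answer: 18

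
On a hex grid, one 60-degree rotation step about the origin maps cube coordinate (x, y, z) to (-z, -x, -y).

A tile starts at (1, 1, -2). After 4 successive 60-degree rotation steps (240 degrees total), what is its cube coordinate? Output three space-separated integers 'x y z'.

Answer: -2 1 1

Derivation:
Start: (1, 1, -2)
Step 1: (1, 1, -2) -> (-(-2), -(1), -(1)) = (2, -1, -1)
Step 2: (2, -1, -1) -> (-(-1), -(2), -(-1)) = (1, -2, 1)
Step 3: (1, -2, 1) -> (-(1), -(1), -(-2)) = (-1, -1, 2)
Step 4: (-1, -1, 2) -> (-(2), -(-1), -(-1)) = (-2, 1, 1)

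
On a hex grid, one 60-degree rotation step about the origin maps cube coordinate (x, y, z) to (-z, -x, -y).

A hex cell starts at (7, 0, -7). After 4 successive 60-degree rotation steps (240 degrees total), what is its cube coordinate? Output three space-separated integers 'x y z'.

Answer: -7 7 0

Derivation:
Start: (7, 0, -7)
Step 1: (7, 0, -7) -> (-(-7), -(7), -(0)) = (7, -7, 0)
Step 2: (7, -7, 0) -> (-(0), -(7), -(-7)) = (0, -7, 7)
Step 3: (0, -7, 7) -> (-(7), -(0), -(-7)) = (-7, 0, 7)
Step 4: (-7, 0, 7) -> (-(7), -(-7), -(0)) = (-7, 7, 0)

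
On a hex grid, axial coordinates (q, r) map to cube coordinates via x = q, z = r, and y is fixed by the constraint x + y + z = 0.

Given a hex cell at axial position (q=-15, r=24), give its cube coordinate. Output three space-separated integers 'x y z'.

Answer: -15 -9 24

Derivation:
x = q = -15
z = r = 24
y = -x - z = -(-15) - (24) = -9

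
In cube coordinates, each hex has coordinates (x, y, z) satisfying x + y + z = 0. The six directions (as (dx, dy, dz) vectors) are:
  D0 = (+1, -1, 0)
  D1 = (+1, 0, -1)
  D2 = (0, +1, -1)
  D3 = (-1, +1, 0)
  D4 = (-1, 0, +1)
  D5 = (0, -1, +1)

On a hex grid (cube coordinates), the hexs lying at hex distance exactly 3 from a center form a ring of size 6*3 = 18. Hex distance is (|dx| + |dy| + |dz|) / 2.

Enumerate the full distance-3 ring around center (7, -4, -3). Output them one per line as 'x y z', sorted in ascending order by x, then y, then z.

Walk ring at distance 3 from (7, -4, -3):
Start at center + D4*3 = (4, -4, 0)
  hex 0: (4, -4, 0)
  hex 1: (5, -5, 0)
  hex 2: (6, -6, 0)
  hex 3: (7, -7, 0)
  hex 4: (8, -7, -1)
  hex 5: (9, -7, -2)
  hex 6: (10, -7, -3)
  hex 7: (10, -6, -4)
  hex 8: (10, -5, -5)
  hex 9: (10, -4, -6)
  hex 10: (9, -3, -6)
  hex 11: (8, -2, -6)
  hex 12: (7, -1, -6)
  hex 13: (6, -1, -5)
  hex 14: (5, -1, -4)
  hex 15: (4, -1, -3)
  hex 16: (4, -2, -2)
  hex 17: (4, -3, -1)
Sorted: 18 hexes.

Answer: 4 -4 0
4 -3 -1
4 -2 -2
4 -1 -3
5 -5 0
5 -1 -4
6 -6 0
6 -1 -5
7 -7 0
7 -1 -6
8 -7 -1
8 -2 -6
9 -7 -2
9 -3 -6
10 -7 -3
10 -6 -4
10 -5 -5
10 -4 -6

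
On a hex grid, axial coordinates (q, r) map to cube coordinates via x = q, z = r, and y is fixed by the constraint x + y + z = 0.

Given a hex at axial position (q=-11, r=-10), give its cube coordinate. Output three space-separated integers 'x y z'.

x = q = -11
z = r = -10
y = -x - z = -(-11) - (-10) = 21

Answer: -11 21 -10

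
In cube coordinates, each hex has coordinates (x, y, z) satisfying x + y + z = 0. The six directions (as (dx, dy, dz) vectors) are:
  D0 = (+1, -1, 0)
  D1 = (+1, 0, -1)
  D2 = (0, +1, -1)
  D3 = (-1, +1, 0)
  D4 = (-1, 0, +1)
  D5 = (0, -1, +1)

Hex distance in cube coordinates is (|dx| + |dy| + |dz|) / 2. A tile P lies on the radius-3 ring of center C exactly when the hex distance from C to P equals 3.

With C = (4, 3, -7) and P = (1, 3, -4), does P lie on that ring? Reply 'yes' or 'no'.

|px - cx| = |1 - 4| = 3
|py - cy| = |3 - 3| = 0
|pz - cz| = |-4 - (-7)| = 3
distance = (3+0+3)/2 = 6/2 = 3
radius = 3; distance == radius -> yes

Answer: yes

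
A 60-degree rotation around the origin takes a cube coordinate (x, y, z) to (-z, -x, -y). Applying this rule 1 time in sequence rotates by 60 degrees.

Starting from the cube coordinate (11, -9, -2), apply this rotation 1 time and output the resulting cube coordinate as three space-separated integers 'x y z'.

Answer: 2 -11 9

Derivation:
Start: (11, -9, -2)
Step 1: (11, -9, -2) -> (-(-2), -(11), -(-9)) = (2, -11, 9)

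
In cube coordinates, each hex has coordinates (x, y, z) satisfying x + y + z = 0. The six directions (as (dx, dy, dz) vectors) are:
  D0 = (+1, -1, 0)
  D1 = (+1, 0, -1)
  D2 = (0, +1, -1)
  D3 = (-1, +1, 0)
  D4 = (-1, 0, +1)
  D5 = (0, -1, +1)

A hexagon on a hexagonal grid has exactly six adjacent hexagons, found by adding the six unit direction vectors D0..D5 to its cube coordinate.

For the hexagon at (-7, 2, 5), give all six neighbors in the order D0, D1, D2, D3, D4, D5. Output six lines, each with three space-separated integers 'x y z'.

Center: (-7, 2, 5). Add each direction:
  D0: (-7, 2, 5) + (1, -1, 0) = (-6, 1, 5)
  D1: (-7, 2, 5) + (1, 0, -1) = (-6, 2, 4)
  D2: (-7, 2, 5) + (0, 1, -1) = (-7, 3, 4)
  D3: (-7, 2, 5) + (-1, 1, 0) = (-8, 3, 5)
  D4: (-7, 2, 5) + (-1, 0, 1) = (-8, 2, 6)
  D5: (-7, 2, 5) + (0, -1, 1) = (-7, 1, 6)

Answer: -6 1 5
-6 2 4
-7 3 4
-8 3 5
-8 2 6
-7 1 6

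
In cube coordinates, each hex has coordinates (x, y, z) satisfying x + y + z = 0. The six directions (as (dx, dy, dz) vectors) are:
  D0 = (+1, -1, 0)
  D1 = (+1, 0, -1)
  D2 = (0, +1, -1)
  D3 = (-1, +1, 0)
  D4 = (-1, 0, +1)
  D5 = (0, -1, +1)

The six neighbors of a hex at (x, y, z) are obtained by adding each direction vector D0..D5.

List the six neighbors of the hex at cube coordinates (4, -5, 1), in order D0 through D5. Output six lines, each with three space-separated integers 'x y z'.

Center: (4, -5, 1). Add each direction:
  D0: (4, -5, 1) + (1, -1, 0) = (5, -6, 1)
  D1: (4, -5, 1) + (1, 0, -1) = (5, -5, 0)
  D2: (4, -5, 1) + (0, 1, -1) = (4, -4, 0)
  D3: (4, -5, 1) + (-1, 1, 0) = (3, -4, 1)
  D4: (4, -5, 1) + (-1, 0, 1) = (3, -5, 2)
  D5: (4, -5, 1) + (0, -1, 1) = (4, -6, 2)

Answer: 5 -6 1
5 -5 0
4 -4 0
3 -4 1
3 -5 2
4 -6 2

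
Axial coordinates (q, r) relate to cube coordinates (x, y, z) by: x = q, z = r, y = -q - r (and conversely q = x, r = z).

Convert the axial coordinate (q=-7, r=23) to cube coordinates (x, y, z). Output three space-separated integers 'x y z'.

Answer: -7 -16 23

Derivation:
x = q = -7
z = r = 23
y = -x - z = -(-7) - (23) = -16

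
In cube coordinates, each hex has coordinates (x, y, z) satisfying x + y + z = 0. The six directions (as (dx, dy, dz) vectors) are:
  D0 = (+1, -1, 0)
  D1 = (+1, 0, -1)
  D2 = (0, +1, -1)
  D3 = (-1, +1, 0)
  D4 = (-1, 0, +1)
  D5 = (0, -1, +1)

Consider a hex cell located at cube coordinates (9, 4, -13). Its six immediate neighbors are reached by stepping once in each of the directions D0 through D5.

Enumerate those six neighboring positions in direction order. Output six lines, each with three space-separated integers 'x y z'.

Center: (9, 4, -13). Add each direction:
  D0: (9, 4, -13) + (1, -1, 0) = (10, 3, -13)
  D1: (9, 4, -13) + (1, 0, -1) = (10, 4, -14)
  D2: (9, 4, -13) + (0, 1, -1) = (9, 5, -14)
  D3: (9, 4, -13) + (-1, 1, 0) = (8, 5, -13)
  D4: (9, 4, -13) + (-1, 0, 1) = (8, 4, -12)
  D5: (9, 4, -13) + (0, -1, 1) = (9, 3, -12)

Answer: 10 3 -13
10 4 -14
9 5 -14
8 5 -13
8 4 -12
9 3 -12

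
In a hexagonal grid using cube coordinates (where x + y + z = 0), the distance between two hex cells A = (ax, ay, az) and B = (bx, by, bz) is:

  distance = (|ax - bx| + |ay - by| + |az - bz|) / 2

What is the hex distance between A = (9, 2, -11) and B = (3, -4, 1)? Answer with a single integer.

Answer: 12

Derivation:
|ax - bx| = |9 - 3| = 6
|ay - by| = |2 - (-4)| = 6
|az - bz| = |-11 - 1| = 12
distance = (6 + 6 + 12) / 2 = 24 / 2 = 12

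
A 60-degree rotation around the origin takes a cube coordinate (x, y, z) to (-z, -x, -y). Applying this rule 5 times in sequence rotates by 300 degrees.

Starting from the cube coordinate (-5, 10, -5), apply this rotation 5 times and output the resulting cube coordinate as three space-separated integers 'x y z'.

Start: (-5, 10, -5)
Step 1: (-5, 10, -5) -> (-(-5), -(-5), -(10)) = (5, 5, -10)
Step 2: (5, 5, -10) -> (-(-10), -(5), -(5)) = (10, -5, -5)
Step 3: (10, -5, -5) -> (-(-5), -(10), -(-5)) = (5, -10, 5)
Step 4: (5, -10, 5) -> (-(5), -(5), -(-10)) = (-5, -5, 10)
Step 5: (-5, -5, 10) -> (-(10), -(-5), -(-5)) = (-10, 5, 5)

Answer: -10 5 5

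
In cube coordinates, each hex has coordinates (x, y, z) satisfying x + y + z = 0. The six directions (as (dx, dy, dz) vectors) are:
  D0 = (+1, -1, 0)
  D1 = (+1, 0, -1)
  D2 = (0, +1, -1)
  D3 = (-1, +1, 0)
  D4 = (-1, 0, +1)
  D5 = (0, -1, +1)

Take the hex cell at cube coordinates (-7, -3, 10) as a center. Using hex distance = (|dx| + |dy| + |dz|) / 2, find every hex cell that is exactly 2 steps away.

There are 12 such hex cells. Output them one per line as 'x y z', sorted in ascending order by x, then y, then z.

Answer: -9 -3 12
-9 -2 11
-9 -1 10
-8 -4 12
-8 -1 9
-7 -5 12
-7 -1 8
-6 -5 11
-6 -2 8
-5 -5 10
-5 -4 9
-5 -3 8

Derivation:
Walk ring at distance 2 from (-7, -3, 10):
Start at center + D4*2 = (-9, -3, 12)
  hex 0: (-9, -3, 12)
  hex 1: (-8, -4, 12)
  hex 2: (-7, -5, 12)
  hex 3: (-6, -5, 11)
  hex 4: (-5, -5, 10)
  hex 5: (-5, -4, 9)
  hex 6: (-5, -3, 8)
  hex 7: (-6, -2, 8)
  hex 8: (-7, -1, 8)
  hex 9: (-8, -1, 9)
  hex 10: (-9, -1, 10)
  hex 11: (-9, -2, 11)
Sorted: 12 hexes.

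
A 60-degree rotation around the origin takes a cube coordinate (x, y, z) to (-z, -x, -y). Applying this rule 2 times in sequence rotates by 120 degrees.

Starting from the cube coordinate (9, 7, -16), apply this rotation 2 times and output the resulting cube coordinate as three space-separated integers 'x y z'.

Start: (9, 7, -16)
Step 1: (9, 7, -16) -> (-(-16), -(9), -(7)) = (16, -9, -7)
Step 2: (16, -9, -7) -> (-(-7), -(16), -(-9)) = (7, -16, 9)

Answer: 7 -16 9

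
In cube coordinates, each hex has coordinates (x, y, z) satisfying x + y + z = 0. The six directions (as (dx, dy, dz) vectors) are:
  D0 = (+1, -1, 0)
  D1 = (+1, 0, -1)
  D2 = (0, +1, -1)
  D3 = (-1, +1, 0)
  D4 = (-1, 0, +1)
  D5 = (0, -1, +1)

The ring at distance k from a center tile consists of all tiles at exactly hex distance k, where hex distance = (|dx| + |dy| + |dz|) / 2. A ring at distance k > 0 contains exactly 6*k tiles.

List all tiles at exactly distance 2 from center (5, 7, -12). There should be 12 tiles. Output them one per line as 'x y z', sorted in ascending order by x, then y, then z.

Walk ring at distance 2 from (5, 7, -12):
Start at center + D4*2 = (3, 7, -10)
  hex 0: (3, 7, -10)
  hex 1: (4, 6, -10)
  hex 2: (5, 5, -10)
  hex 3: (6, 5, -11)
  hex 4: (7, 5, -12)
  hex 5: (7, 6, -13)
  hex 6: (7, 7, -14)
  hex 7: (6, 8, -14)
  hex 8: (5, 9, -14)
  hex 9: (4, 9, -13)
  hex 10: (3, 9, -12)
  hex 11: (3, 8, -11)
Sorted: 12 hexes.

Answer: 3 7 -10
3 8 -11
3 9 -12
4 6 -10
4 9 -13
5 5 -10
5 9 -14
6 5 -11
6 8 -14
7 5 -12
7 6 -13
7 7 -14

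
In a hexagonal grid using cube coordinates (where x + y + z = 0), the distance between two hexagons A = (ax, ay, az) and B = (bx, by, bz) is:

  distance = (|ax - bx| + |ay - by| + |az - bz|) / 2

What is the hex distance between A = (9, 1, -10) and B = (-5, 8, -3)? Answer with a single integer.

Answer: 14

Derivation:
|ax - bx| = |9 - (-5)| = 14
|ay - by| = |1 - 8| = 7
|az - bz| = |-10 - (-3)| = 7
distance = (14 + 7 + 7) / 2 = 28 / 2 = 14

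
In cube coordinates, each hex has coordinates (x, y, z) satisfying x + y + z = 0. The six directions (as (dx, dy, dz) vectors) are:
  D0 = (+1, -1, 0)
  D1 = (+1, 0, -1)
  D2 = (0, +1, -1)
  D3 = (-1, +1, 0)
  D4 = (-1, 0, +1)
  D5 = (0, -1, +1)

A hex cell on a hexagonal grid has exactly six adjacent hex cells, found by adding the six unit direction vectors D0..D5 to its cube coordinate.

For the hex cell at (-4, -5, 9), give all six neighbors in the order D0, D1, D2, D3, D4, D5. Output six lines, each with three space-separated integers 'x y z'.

Answer: -3 -6 9
-3 -5 8
-4 -4 8
-5 -4 9
-5 -5 10
-4 -6 10

Derivation:
Center: (-4, -5, 9). Add each direction:
  D0: (-4, -5, 9) + (1, -1, 0) = (-3, -6, 9)
  D1: (-4, -5, 9) + (1, 0, -1) = (-3, -5, 8)
  D2: (-4, -5, 9) + (0, 1, -1) = (-4, -4, 8)
  D3: (-4, -5, 9) + (-1, 1, 0) = (-5, -4, 9)
  D4: (-4, -5, 9) + (-1, 0, 1) = (-5, -5, 10)
  D5: (-4, -5, 9) + (0, -1, 1) = (-4, -6, 10)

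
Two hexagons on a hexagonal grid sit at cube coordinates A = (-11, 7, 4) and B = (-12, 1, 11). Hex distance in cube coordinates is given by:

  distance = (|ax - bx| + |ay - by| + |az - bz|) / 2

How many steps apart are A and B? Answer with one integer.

Answer: 7

Derivation:
|ax - bx| = |-11 - (-12)| = 1
|ay - by| = |7 - 1| = 6
|az - bz| = |4 - 11| = 7
distance = (1 + 6 + 7) / 2 = 14 / 2 = 7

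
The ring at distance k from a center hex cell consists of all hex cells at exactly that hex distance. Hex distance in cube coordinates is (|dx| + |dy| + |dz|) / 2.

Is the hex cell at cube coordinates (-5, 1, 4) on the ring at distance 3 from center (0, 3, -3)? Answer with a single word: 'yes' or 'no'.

Answer: no

Derivation:
|px - cx| = |-5 - 0| = 5
|py - cy| = |1 - 3| = 2
|pz - cz| = |4 - (-3)| = 7
distance = (5+2+7)/2 = 14/2 = 7
radius = 3; distance != radius -> no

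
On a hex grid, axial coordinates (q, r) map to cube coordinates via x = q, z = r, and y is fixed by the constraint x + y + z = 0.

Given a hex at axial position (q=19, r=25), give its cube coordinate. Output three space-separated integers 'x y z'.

Answer: 19 -44 25

Derivation:
x = q = 19
z = r = 25
y = -x - z = -(19) - (25) = -44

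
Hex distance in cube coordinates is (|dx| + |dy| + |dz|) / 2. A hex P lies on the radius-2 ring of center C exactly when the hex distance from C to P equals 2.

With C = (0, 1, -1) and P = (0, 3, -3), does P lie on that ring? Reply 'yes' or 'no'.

Answer: yes

Derivation:
|px - cx| = |0 - 0| = 0
|py - cy| = |3 - 1| = 2
|pz - cz| = |-3 - (-1)| = 2
distance = (0+2+2)/2 = 4/2 = 2
radius = 2; distance == radius -> yes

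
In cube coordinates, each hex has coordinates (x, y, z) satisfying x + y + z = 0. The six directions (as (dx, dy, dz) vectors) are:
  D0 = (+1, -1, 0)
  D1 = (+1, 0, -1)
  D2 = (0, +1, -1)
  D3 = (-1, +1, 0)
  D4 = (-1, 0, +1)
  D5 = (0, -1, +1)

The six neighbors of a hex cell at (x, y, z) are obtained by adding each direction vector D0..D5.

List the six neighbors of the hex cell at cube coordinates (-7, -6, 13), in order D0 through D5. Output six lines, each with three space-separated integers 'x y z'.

Center: (-7, -6, 13). Add each direction:
  D0: (-7, -6, 13) + (1, -1, 0) = (-6, -7, 13)
  D1: (-7, -6, 13) + (1, 0, -1) = (-6, -6, 12)
  D2: (-7, -6, 13) + (0, 1, -1) = (-7, -5, 12)
  D3: (-7, -6, 13) + (-1, 1, 0) = (-8, -5, 13)
  D4: (-7, -6, 13) + (-1, 0, 1) = (-8, -6, 14)
  D5: (-7, -6, 13) + (0, -1, 1) = (-7, -7, 14)

Answer: -6 -7 13
-6 -6 12
-7 -5 12
-8 -5 13
-8 -6 14
-7 -7 14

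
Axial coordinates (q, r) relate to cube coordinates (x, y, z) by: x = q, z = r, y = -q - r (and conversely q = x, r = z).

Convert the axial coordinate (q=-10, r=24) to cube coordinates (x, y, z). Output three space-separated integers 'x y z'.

x = q = -10
z = r = 24
y = -x - z = -(-10) - (24) = -14

Answer: -10 -14 24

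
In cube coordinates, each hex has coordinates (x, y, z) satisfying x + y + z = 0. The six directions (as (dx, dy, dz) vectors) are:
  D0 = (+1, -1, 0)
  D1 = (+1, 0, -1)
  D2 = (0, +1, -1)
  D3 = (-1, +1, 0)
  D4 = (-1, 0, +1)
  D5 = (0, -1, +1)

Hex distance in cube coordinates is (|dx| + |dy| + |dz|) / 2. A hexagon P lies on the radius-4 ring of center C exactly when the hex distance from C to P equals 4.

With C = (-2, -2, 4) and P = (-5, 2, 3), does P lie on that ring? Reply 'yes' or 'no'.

|px - cx| = |-5 - (-2)| = 3
|py - cy| = |2 - (-2)| = 4
|pz - cz| = |3 - 4| = 1
distance = (3+4+1)/2 = 8/2 = 4
radius = 4; distance == radius -> yes

Answer: yes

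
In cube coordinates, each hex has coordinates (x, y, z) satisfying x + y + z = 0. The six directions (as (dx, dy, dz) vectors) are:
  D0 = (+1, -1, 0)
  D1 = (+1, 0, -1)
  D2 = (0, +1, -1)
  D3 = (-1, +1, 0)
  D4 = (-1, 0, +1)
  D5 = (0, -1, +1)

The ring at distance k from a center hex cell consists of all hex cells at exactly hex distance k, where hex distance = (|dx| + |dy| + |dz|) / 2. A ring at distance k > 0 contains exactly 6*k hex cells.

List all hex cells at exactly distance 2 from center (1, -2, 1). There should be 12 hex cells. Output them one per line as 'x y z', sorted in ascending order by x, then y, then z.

Answer: -1 -2 3
-1 -1 2
-1 0 1
0 -3 3
0 0 0
1 -4 3
1 0 -1
2 -4 2
2 -1 -1
3 -4 1
3 -3 0
3 -2 -1

Derivation:
Walk ring at distance 2 from (1, -2, 1):
Start at center + D4*2 = (-1, -2, 3)
  hex 0: (-1, -2, 3)
  hex 1: (0, -3, 3)
  hex 2: (1, -4, 3)
  hex 3: (2, -4, 2)
  hex 4: (3, -4, 1)
  hex 5: (3, -3, 0)
  hex 6: (3, -2, -1)
  hex 7: (2, -1, -1)
  hex 8: (1, 0, -1)
  hex 9: (0, 0, 0)
  hex 10: (-1, 0, 1)
  hex 11: (-1, -1, 2)
Sorted: 12 hexes.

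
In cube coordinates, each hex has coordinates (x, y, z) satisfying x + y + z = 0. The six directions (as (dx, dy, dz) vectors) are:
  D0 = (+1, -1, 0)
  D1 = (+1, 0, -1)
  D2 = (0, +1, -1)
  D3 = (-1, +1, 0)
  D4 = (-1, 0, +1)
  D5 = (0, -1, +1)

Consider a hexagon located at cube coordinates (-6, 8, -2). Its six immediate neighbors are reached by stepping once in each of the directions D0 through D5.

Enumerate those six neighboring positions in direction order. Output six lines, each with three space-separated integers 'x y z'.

Center: (-6, 8, -2). Add each direction:
  D0: (-6, 8, -2) + (1, -1, 0) = (-5, 7, -2)
  D1: (-6, 8, -2) + (1, 0, -1) = (-5, 8, -3)
  D2: (-6, 8, -2) + (0, 1, -1) = (-6, 9, -3)
  D3: (-6, 8, -2) + (-1, 1, 0) = (-7, 9, -2)
  D4: (-6, 8, -2) + (-1, 0, 1) = (-7, 8, -1)
  D5: (-6, 8, -2) + (0, -1, 1) = (-6, 7, -1)

Answer: -5 7 -2
-5 8 -3
-6 9 -3
-7 9 -2
-7 8 -1
-6 7 -1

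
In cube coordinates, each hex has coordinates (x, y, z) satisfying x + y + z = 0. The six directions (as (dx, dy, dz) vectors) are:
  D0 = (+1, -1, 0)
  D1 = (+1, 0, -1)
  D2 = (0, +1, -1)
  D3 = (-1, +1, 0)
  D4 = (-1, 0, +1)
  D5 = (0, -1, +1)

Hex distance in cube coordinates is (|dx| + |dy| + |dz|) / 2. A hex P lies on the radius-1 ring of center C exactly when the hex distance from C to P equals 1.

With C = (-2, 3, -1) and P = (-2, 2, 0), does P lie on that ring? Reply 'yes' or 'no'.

|px - cx| = |-2 - (-2)| = 0
|py - cy| = |2 - 3| = 1
|pz - cz| = |0 - (-1)| = 1
distance = (0+1+1)/2 = 2/2 = 1
radius = 1; distance == radius -> yes

Answer: yes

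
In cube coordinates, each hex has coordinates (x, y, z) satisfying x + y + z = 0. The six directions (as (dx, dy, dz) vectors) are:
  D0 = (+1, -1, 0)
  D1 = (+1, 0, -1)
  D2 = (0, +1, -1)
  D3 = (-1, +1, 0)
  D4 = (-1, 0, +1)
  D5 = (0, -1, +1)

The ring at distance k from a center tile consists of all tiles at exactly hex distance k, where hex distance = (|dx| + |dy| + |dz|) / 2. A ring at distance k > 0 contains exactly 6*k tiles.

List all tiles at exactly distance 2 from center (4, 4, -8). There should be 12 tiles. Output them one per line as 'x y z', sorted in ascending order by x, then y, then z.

Answer: 2 4 -6
2 5 -7
2 6 -8
3 3 -6
3 6 -9
4 2 -6
4 6 -10
5 2 -7
5 5 -10
6 2 -8
6 3 -9
6 4 -10

Derivation:
Walk ring at distance 2 from (4, 4, -8):
Start at center + D4*2 = (2, 4, -6)
  hex 0: (2, 4, -6)
  hex 1: (3, 3, -6)
  hex 2: (4, 2, -6)
  hex 3: (5, 2, -7)
  hex 4: (6, 2, -8)
  hex 5: (6, 3, -9)
  hex 6: (6, 4, -10)
  hex 7: (5, 5, -10)
  hex 8: (4, 6, -10)
  hex 9: (3, 6, -9)
  hex 10: (2, 6, -8)
  hex 11: (2, 5, -7)
Sorted: 12 hexes.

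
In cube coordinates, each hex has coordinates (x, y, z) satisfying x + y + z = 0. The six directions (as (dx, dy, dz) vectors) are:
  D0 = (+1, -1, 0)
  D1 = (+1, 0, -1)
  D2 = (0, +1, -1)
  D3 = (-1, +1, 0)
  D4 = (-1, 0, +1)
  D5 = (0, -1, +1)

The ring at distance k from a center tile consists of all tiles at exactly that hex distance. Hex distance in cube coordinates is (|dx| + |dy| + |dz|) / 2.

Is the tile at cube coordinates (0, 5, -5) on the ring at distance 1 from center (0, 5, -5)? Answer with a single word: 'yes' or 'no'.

Answer: no

Derivation:
|px - cx| = |0 - 0| = 0
|py - cy| = |5 - 5| = 0
|pz - cz| = |-5 - (-5)| = 0
distance = (0+0+0)/2 = 0/2 = 0
radius = 1; distance != radius -> no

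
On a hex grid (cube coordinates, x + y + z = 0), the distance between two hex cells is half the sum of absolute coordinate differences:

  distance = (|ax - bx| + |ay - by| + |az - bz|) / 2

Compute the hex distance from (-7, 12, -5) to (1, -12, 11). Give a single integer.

|ax - bx| = |-7 - 1| = 8
|ay - by| = |12 - (-12)| = 24
|az - bz| = |-5 - 11| = 16
distance = (8 + 24 + 16) / 2 = 48 / 2 = 24

Answer: 24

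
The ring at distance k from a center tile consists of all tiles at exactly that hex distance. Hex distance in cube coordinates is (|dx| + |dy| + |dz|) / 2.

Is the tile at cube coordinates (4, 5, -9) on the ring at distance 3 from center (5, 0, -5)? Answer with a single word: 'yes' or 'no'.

Answer: no

Derivation:
|px - cx| = |4 - 5| = 1
|py - cy| = |5 - 0| = 5
|pz - cz| = |-9 - (-5)| = 4
distance = (1+5+4)/2 = 10/2 = 5
radius = 3; distance != radius -> no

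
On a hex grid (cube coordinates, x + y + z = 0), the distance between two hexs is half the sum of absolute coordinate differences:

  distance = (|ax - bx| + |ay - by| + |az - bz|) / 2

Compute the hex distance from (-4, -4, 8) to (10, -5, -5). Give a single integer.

Answer: 14

Derivation:
|ax - bx| = |-4 - 10| = 14
|ay - by| = |-4 - (-5)| = 1
|az - bz| = |8 - (-5)| = 13
distance = (14 + 1 + 13) / 2 = 28 / 2 = 14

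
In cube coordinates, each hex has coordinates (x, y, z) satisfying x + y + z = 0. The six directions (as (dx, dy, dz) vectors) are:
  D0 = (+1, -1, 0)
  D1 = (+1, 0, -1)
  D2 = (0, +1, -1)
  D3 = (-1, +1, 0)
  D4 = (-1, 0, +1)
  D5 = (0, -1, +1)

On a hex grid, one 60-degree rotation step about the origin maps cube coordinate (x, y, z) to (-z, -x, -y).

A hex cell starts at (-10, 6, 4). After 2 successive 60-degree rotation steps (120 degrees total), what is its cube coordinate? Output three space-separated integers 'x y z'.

Answer: 6 4 -10

Derivation:
Start: (-10, 6, 4)
Step 1: (-10, 6, 4) -> (-(4), -(-10), -(6)) = (-4, 10, -6)
Step 2: (-4, 10, -6) -> (-(-6), -(-4), -(10)) = (6, 4, -10)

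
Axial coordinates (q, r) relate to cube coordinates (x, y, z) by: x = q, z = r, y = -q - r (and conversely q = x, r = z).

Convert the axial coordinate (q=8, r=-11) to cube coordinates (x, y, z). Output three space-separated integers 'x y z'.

x = q = 8
z = r = -11
y = -x - z = -(8) - (-11) = 3

Answer: 8 3 -11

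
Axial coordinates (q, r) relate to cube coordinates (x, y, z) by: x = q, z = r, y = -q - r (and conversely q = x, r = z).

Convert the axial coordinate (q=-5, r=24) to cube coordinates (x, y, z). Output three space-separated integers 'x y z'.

x = q = -5
z = r = 24
y = -x - z = -(-5) - (24) = -19

Answer: -5 -19 24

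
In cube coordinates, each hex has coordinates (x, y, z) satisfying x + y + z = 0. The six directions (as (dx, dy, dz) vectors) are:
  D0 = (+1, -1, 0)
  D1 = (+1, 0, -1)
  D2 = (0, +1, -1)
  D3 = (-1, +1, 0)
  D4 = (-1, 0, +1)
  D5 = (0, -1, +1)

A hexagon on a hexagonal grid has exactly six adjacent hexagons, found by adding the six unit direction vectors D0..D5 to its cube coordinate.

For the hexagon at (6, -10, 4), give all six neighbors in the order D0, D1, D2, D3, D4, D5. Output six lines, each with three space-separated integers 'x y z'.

Answer: 7 -11 4
7 -10 3
6 -9 3
5 -9 4
5 -10 5
6 -11 5

Derivation:
Center: (6, -10, 4). Add each direction:
  D0: (6, -10, 4) + (1, -1, 0) = (7, -11, 4)
  D1: (6, -10, 4) + (1, 0, -1) = (7, -10, 3)
  D2: (6, -10, 4) + (0, 1, -1) = (6, -9, 3)
  D3: (6, -10, 4) + (-1, 1, 0) = (5, -9, 4)
  D4: (6, -10, 4) + (-1, 0, 1) = (5, -10, 5)
  D5: (6, -10, 4) + (0, -1, 1) = (6, -11, 5)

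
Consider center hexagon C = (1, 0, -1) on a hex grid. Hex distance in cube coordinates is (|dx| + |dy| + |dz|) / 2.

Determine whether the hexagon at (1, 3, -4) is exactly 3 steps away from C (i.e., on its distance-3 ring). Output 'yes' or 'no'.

Answer: yes

Derivation:
|px - cx| = |1 - 1| = 0
|py - cy| = |3 - 0| = 3
|pz - cz| = |-4 - (-1)| = 3
distance = (0+3+3)/2 = 6/2 = 3
radius = 3; distance == radius -> yes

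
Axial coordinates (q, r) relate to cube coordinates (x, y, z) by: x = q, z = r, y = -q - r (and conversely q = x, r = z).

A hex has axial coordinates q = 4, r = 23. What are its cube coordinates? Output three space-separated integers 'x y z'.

x = q = 4
z = r = 23
y = -x - z = -(4) - (23) = -27

Answer: 4 -27 23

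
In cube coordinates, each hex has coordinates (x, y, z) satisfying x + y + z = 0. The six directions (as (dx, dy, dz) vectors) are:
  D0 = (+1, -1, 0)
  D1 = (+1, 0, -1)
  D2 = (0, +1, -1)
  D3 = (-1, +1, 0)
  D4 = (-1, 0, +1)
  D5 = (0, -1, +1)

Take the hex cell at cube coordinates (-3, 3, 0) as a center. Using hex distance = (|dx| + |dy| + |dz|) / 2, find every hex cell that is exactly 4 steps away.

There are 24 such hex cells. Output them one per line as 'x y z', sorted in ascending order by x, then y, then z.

Answer: -7 3 4
-7 4 3
-7 5 2
-7 6 1
-7 7 0
-6 2 4
-6 7 -1
-5 1 4
-5 7 -2
-4 0 4
-4 7 -3
-3 -1 4
-3 7 -4
-2 -1 3
-2 6 -4
-1 -1 2
-1 5 -4
0 -1 1
0 4 -4
1 -1 0
1 0 -1
1 1 -2
1 2 -3
1 3 -4

Derivation:
Walk ring at distance 4 from (-3, 3, 0):
Start at center + D4*4 = (-7, 3, 4)
  hex 0: (-7, 3, 4)
  hex 1: (-6, 2, 4)
  hex 2: (-5, 1, 4)
  hex 3: (-4, 0, 4)
  hex 4: (-3, -1, 4)
  hex 5: (-2, -1, 3)
  hex 6: (-1, -1, 2)
  hex 7: (0, -1, 1)
  hex 8: (1, -1, 0)
  hex 9: (1, 0, -1)
  hex 10: (1, 1, -2)
  hex 11: (1, 2, -3)
  hex 12: (1, 3, -4)
  hex 13: (0, 4, -4)
  hex 14: (-1, 5, -4)
  hex 15: (-2, 6, -4)
  hex 16: (-3, 7, -4)
  hex 17: (-4, 7, -3)
  hex 18: (-5, 7, -2)
  hex 19: (-6, 7, -1)
  hex 20: (-7, 7, 0)
  hex 21: (-7, 6, 1)
  hex 22: (-7, 5, 2)
  hex 23: (-7, 4, 3)
Sorted: 24 hexes.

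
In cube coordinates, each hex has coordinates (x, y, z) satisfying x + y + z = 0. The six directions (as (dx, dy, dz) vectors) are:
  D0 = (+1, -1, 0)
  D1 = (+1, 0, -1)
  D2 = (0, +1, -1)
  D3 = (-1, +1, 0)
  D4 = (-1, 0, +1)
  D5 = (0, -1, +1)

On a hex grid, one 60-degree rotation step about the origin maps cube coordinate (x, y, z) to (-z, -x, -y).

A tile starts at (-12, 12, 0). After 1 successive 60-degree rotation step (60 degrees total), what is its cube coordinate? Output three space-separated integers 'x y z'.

Answer: 0 12 -12

Derivation:
Start: (-12, 12, 0)
Step 1: (-12, 12, 0) -> (-(0), -(-12), -(12)) = (0, 12, -12)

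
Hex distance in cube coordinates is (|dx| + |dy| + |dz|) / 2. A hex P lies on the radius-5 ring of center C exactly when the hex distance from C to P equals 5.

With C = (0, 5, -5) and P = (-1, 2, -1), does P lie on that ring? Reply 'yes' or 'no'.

|px - cx| = |-1 - 0| = 1
|py - cy| = |2 - 5| = 3
|pz - cz| = |-1 - (-5)| = 4
distance = (1+3+4)/2 = 8/2 = 4
radius = 5; distance != radius -> no

Answer: no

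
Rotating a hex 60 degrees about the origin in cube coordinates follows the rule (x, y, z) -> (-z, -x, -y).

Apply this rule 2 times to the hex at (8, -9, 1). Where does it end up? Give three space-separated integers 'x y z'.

Answer: -9 1 8

Derivation:
Start: (8, -9, 1)
Step 1: (8, -9, 1) -> (-(1), -(8), -(-9)) = (-1, -8, 9)
Step 2: (-1, -8, 9) -> (-(9), -(-1), -(-8)) = (-9, 1, 8)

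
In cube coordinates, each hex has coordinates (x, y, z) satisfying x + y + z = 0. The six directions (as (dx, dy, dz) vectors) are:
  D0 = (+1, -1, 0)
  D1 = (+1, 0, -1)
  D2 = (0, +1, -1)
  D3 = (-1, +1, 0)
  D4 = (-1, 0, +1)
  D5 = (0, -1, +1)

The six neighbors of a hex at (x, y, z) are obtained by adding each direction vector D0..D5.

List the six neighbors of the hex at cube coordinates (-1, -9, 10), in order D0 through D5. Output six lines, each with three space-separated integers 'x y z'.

Center: (-1, -9, 10). Add each direction:
  D0: (-1, -9, 10) + (1, -1, 0) = (0, -10, 10)
  D1: (-1, -9, 10) + (1, 0, -1) = (0, -9, 9)
  D2: (-1, -9, 10) + (0, 1, -1) = (-1, -8, 9)
  D3: (-1, -9, 10) + (-1, 1, 0) = (-2, -8, 10)
  D4: (-1, -9, 10) + (-1, 0, 1) = (-2, -9, 11)
  D5: (-1, -9, 10) + (0, -1, 1) = (-1, -10, 11)

Answer: 0 -10 10
0 -9 9
-1 -8 9
-2 -8 10
-2 -9 11
-1 -10 11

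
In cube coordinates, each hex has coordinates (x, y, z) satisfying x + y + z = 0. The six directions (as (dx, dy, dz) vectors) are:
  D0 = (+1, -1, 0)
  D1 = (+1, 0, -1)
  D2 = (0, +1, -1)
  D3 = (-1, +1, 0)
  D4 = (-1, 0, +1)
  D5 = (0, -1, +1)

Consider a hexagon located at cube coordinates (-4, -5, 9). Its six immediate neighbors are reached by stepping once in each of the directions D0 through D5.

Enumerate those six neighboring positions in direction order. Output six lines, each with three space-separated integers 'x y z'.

Answer: -3 -6 9
-3 -5 8
-4 -4 8
-5 -4 9
-5 -5 10
-4 -6 10

Derivation:
Center: (-4, -5, 9). Add each direction:
  D0: (-4, -5, 9) + (1, -1, 0) = (-3, -6, 9)
  D1: (-4, -5, 9) + (1, 0, -1) = (-3, -5, 8)
  D2: (-4, -5, 9) + (0, 1, -1) = (-4, -4, 8)
  D3: (-4, -5, 9) + (-1, 1, 0) = (-5, -4, 9)
  D4: (-4, -5, 9) + (-1, 0, 1) = (-5, -5, 10)
  D5: (-4, -5, 9) + (0, -1, 1) = (-4, -6, 10)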